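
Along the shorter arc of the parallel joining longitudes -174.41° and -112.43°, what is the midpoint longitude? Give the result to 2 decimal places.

-143.42°

Signed shortest Δλ from -174.41° to -112.43° is +61.98°.
Midpoint longitude = -174.41° + (+61.98°)/2 = -174.41° + 30.99° = -143.42°.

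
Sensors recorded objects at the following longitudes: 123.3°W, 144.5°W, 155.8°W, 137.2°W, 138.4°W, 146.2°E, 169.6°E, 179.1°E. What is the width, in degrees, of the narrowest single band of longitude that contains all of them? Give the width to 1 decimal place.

Sort the longitudes: -155.8°, -144.5°, -138.4°, -137.2°, -123.3°, +146.2°, +169.6°, +179.1°.
Eastward gaps between consecutive values (wrapping around): 11.3°, 6.1°, 1.2°, 13.9°, 269.5°, 23.4°, 9.5°, 25.1°.
Largest gap = 269.5° ⇒ minimal covering band is its complement: 360° − 269.5° = 90.5°.
Band runs from +146.2° eastward to -123.3°, crossing the antimeridian.

90.5°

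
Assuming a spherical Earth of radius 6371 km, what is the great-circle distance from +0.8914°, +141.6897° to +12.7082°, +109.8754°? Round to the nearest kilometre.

Δλ = 109.8754 − 141.6897 = -31.8143°.
Δφ = 12.7082 − 0.8914 = 11.8168°.
a = sin²(Δφ/2) + cos φ₁ · cos φ₂ · sin²(Δλ/2) = 0.083867.
c = 2·atan2(√a, √(1−a)) = 0.58761 rad → d = 6371·c ≈ 3743.68 km.

3744 km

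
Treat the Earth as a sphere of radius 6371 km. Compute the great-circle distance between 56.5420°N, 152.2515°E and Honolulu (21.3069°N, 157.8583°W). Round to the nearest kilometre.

Δλ = -157.8583 − 152.2515 = -310.1098°; wrapped into (−180°, 180°]: 49.8902°.
Δφ = 21.3069 − 56.5420 = -35.2351°.
a = sin²(Δφ/2) + cos φ₁ · cos φ₂ · sin²(Δλ/2) = 0.182967.
c = 2·atan2(√a, √(1−a)) = 0.88400 rad → d = 6371·c ≈ 5631.94 km.

5632 km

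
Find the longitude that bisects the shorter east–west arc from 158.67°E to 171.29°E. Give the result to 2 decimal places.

Signed shortest Δλ from +158.67° to +171.29° is +12.62°.
Midpoint longitude = +158.67° + (+12.62°)/2 = +158.67° + 6.31° = +164.98°.

164.98°E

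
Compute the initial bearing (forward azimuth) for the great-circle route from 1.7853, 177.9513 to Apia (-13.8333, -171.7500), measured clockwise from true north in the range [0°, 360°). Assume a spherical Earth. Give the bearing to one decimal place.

147.1°

Δλ = -171.7500 − 177.9513 = -349.7013°; wrapped into (−180°, 180°]: 10.2987°.
θ = atan2( sin Δλ · cos φ₂ , cos φ₁ · sin φ₂ − sin φ₁ · cos φ₂ · cos Δλ )
  = atan2(0.17359, -0.26875) = 147.140° → normalised to [0°, 360°): 147.140°.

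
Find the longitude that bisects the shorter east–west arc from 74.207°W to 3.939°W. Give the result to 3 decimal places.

39.073°W

Signed shortest Δλ from -74.207° to -3.939° is +70.268°.
Midpoint longitude = -74.207° + (+70.268°)/2 = -74.207° + 35.134° = -39.073°.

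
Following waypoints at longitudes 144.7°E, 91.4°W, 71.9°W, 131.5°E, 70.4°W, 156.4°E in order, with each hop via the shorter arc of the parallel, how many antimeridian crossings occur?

Leg 1: +144.7° → -91.4°, shortest Δλ = 123.9° (east) — crosses 180°.
Leg 2: -91.4° → -71.9°, shortest Δλ = 19.5° (east) — does not cross 180°.
Leg 3: -71.9° → +131.5°, shortest Δλ = -156.6° (west) — crosses 180°.
Leg 4: +131.5° → -70.4°, shortest Δλ = 158.1° (east) — crosses 180°.
Leg 5: -70.4° → +156.4°, shortest Δλ = -133.2° (west) — crosses 180°.
Total crossings: 4.

4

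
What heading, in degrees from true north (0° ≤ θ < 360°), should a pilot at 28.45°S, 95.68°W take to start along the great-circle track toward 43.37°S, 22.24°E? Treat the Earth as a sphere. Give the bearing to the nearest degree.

140°

Δλ = 22.24 − -95.68 = 117.92°.
θ = atan2( sin Δλ · cos φ₂ , cos φ₁ · sin φ₂ − sin φ₁ · cos φ₂ · cos Δλ )
  = atan2(0.64232, -0.76593) = 140.016° → normalised to [0°, 360°): 140.016°.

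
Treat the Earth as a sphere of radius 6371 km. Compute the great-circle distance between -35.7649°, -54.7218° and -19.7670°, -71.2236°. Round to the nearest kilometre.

2401 km

Δλ = -71.2236 − -54.7218 = -16.5018°.
Δφ = -19.7670 − -35.7649 = 15.9979°.
a = sin²(Δφ/2) + cos φ₁ · cos φ₂ · sin²(Δλ/2) = 0.035090.
c = 2·atan2(√a, √(1−a)) = 0.37687 rad → d = 6371·c ≈ 2401.07 km.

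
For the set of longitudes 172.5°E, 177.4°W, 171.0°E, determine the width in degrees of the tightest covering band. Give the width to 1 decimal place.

11.6°

Sort the longitudes: -177.4°, +171.0°, +172.5°.
Eastward gaps between consecutive values (wrapping around): 348.4°, 1.5°, 10.1°.
Largest gap = 348.4° ⇒ minimal covering band is its complement: 360° − 348.4° = 11.6°.
Band runs from +171.0° eastward to -177.4°, crossing the antimeridian.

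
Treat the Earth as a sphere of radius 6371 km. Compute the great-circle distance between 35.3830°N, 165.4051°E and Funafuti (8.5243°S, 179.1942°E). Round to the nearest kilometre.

5092 km

Δλ = 179.1942 − 165.4051 = 13.7891°.
Δφ = -8.5243 − 35.3830 = -43.9073°.
a = sin²(Δφ/2) + cos φ₁ · cos φ₂ · sin²(Δλ/2) = 0.151387.
c = 2·atan2(√a, √(1−a)) = 0.79928 rad → d = 6371·c ≈ 5092.19 km.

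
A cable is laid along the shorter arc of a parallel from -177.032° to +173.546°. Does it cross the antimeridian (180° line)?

Naïve |173.546 − -177.032| = 350.578° > 180°, so the shorter arc goes the other way round — across 180°.
Signed shortest Δλ = ((173.546 − -177.032 + 180) mod 360) − 180 = -9.422°.
Going west by 9.422° from -177.032° passes through 180° before reaching +173.546°.

Yes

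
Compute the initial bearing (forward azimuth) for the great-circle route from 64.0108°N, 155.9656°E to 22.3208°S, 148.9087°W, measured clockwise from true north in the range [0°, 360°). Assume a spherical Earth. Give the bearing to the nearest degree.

Δλ = -148.9087 − 155.9656 = -304.8743°; wrapped into (−180°, 180°]: 55.1257°.
θ = atan2( sin Δλ · cos φ₂ , cos φ₁ · sin φ₂ − sin φ₁ · cos φ₂ · cos Δλ )
  = atan2(0.75894, -0.64187) = 130.223° → normalised to [0°, 360°): 130.223°.

130°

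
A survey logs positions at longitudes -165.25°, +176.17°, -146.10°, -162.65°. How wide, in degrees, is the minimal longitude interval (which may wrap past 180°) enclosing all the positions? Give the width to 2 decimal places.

Sort the longitudes: -165.25°, -162.65°, -146.10°, +176.17°.
Eastward gaps between consecutive values (wrapping around): 2.60°, 16.55°, 322.27°, 18.58°.
Largest gap = 322.27° ⇒ minimal covering band is its complement: 360° − 322.27° = 37.73°.
Band runs from +176.17° eastward to -146.10°, crossing the antimeridian.

37.73°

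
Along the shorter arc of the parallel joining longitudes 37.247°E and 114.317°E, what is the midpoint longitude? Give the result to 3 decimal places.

Signed shortest Δλ from +37.247° to +114.317° is +77.070°.
Midpoint longitude = +37.247° + (+77.070°)/2 = +37.247° + 38.535° = +75.782°.

75.782°E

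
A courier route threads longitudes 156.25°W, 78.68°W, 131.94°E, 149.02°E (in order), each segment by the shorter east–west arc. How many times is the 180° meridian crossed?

Leg 1: -156.25° → -78.68°, shortest Δλ = 77.57° (east) — does not cross 180°.
Leg 2: -78.68° → +131.94°, shortest Δλ = -149.38° (west) — crosses 180°.
Leg 3: +131.94° → +149.02°, shortest Δλ = 17.08° (east) — does not cross 180°.
Total crossings: 1.

1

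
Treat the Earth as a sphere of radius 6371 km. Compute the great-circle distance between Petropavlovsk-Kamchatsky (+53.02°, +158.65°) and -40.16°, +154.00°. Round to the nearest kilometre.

10371 km

Δλ = 154.00 − 158.65 = -4.65°.
Δφ = -40.16 − 53.02 = -93.18°.
a = sin²(Δφ/2) + cos φ₁ · cos φ₂ · sin²(Δλ/2) = 0.528493.
c = 2·atan2(√a, √(1−a)) = 1.62781 rad → d = 6371·c ≈ 10370.80 km.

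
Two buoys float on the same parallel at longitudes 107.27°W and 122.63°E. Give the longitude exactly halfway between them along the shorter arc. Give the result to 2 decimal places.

Signed shortest Δλ from -107.27° to +122.63° is -130.10°.
Midpoint longitude = -107.27° + (-130.10°)/2 = -107.27° − 65.05° = -172.32°.
(The naïve average (-107.27 + +122.63)/2 = 7.68° is on the wrong side of the globe.)

172.32°W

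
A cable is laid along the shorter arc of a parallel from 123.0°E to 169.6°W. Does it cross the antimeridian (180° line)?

Naïve |-169.6 − 123.0| = 292.6° > 180°, so the shorter arc goes the other way round — across 180°.
Signed shortest Δλ = ((-169.6 − 123.0 + 180) mod 360) − 180 = 67.4°.
Going east by 67.4° from +123.0° passes through 180° before reaching -169.6°.

Yes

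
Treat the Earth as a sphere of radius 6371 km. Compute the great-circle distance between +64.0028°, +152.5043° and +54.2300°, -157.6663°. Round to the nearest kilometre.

Δλ = -157.6663 − 152.5043 = -310.1706°; wrapped into (−180°, 180°]: 49.8294°.
Δφ = 54.2300 − 64.0028 = -9.7728°.
a = sin²(Δφ/2) + cos φ₁ · cos φ₂ · sin²(Δλ/2) = 0.052726.
c = 2·atan2(√a, √(1−a)) = 0.46338 rad → d = 6371·c ≈ 2952.17 km.

2952 km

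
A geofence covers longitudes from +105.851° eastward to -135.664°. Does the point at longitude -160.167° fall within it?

Yes

Band width going east from +105.851° to -135.664°: ((-135.664 − 105.851) mod 360) = 118.485°.
Offset of -160.167° east of the west edge: ((-160.167 − 105.851) mod 360) = 93.982°.
93.982° ≤ 118.485° ⇒ inside.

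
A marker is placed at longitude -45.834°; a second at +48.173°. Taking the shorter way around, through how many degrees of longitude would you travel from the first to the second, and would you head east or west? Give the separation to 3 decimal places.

94.007° east

Raw difference: 48.173 − -45.834 = 94.007°.
Normalise into (−180°, 180°]: 94.007° stays 94.007°.
Positive ⇒ the second point lies to the east; separation 94.007°.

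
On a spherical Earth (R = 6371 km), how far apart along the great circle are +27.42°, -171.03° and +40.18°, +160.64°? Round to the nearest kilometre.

2959 km

Δλ = 160.64 − -171.03 = 331.67°; wrapped into (−180°, 180°]: -28.33°.
Δφ = 40.18 − 27.42 = 12.76°.
a = sin²(Δφ/2) + cos φ₁ · cos φ₂ · sin²(Δλ/2) = 0.052962.
c = 2·atan2(√a, √(1−a)) = 0.46443 rad → d = 6371·c ≈ 2958.89 km.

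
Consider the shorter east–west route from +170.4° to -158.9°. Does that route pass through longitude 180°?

Naïve |-158.9 − 170.4| = 329.3° > 180°, so the shorter arc goes the other way round — across 180°.
Signed shortest Δλ = ((-158.9 − 170.4 + 180) mod 360) − 180 = 30.7°.
Going east by 30.7° from +170.4° passes through 180° before reaching -158.9°.

Yes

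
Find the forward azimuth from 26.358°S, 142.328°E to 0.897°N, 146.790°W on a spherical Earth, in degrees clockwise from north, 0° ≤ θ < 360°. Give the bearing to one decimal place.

80.4°

Δλ = -146.790 − 142.328 = -289.118°; wrapped into (−180°, 180°]: 70.882°.
θ = atan2( sin Δλ · cos φ₂ , cos φ₁ · sin φ₂ − sin φ₁ · cos φ₂ · cos Δλ )
  = atan2(0.94473, 0.15942) = 80.422° → normalised to [0°, 360°): 80.422°.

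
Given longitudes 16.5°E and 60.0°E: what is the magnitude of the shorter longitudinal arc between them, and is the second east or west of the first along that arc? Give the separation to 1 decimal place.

43.5° east

Raw difference: 60.0 − 16.5 = 43.5°.
Normalise into (−180°, 180°]: 43.5° stays 43.5°.
Positive ⇒ the second point lies to the east; separation 43.5°.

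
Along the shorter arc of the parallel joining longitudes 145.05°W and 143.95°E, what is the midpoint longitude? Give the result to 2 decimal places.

179.45°E

Signed shortest Δλ from -145.05° to +143.95° is -71.00°.
Midpoint longitude = -145.05° + (-71.00°)/2 = -145.05° − 35.50° = -180.55°.
Normalise into (−180°, 180°]: +179.45°.
(The naïve average (-145.05 + +143.95)/2 = -0.55° is on the wrong side of the globe.)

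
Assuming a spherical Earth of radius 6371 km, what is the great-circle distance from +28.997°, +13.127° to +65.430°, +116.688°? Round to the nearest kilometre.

7691 km

Δλ = 116.688 − 13.127 = 103.561°.
Δφ = 65.430 − 28.997 = 36.433°.
a = sin²(Δφ/2) + cos φ₁ · cos φ₂ · sin²(Δλ/2) = 0.322203.
c = 2·atan2(√a, √(1−a)) = 1.20725 rad → d = 6371·c ≈ 7691.37 km.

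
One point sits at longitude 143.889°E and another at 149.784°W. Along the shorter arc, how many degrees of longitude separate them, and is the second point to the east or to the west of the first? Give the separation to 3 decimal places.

66.327° east

Raw difference: -149.784 − 143.889 = -293.673°.
Normalise into (−180°, 180°]: -293.673° + 360° = 66.327°.
Positive ⇒ the second point lies to the east; separation 66.327°.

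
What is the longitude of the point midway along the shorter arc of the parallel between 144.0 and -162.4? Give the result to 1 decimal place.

+170.8°

Signed shortest Δλ from +144.0° to -162.4° is +53.6°.
Midpoint longitude = +144.0° + (+53.6°)/2 = +144.0° + 26.8° = +170.8°.
(The naïve average (+144.0 + -162.4)/2 = -9.2° is on the wrong side of the globe.)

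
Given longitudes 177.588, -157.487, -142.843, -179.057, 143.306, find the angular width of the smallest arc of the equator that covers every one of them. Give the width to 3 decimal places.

Sort the longitudes: -179.057°, -157.487°, -142.843°, +143.306°, +177.588°.
Eastward gaps between consecutive values (wrapping around): 21.570°, 14.644°, 286.149°, 34.282°, 3.355°.
Largest gap = 286.149° ⇒ minimal covering band is its complement: 360° − 286.149° = 73.851°.
Band runs from +143.306° eastward to -142.843°, crossing the antimeridian.

73.851°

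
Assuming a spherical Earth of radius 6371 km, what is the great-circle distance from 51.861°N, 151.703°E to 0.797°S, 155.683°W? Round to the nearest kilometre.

Δλ = -155.683 − 151.703 = -307.386°; wrapped into (−180°, 180°]: 52.614°.
Δφ = -0.797 − 51.861 = -52.658°.
a = sin²(Δφ/2) + cos φ₁ · cos φ₂ · sin²(Δλ/2) = 0.317999.
c = 2·atan2(√a, √(1−a)) = 1.19824 rad → d = 6371·c ≈ 7633.96 km.

7634 km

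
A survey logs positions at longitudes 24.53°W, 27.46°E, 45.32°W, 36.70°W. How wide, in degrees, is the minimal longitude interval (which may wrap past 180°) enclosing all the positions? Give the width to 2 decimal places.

72.78°

Sort the longitudes: -45.32°, -36.70°, -24.53°, +27.46°.
Eastward gaps between consecutive values (wrapping around): 8.62°, 12.17°, 51.99°, 287.22°.
Largest gap = 287.22° ⇒ minimal covering band is its complement: 360° − 287.22° = 72.78°.
Band runs from -45.32° eastward to +27.46°.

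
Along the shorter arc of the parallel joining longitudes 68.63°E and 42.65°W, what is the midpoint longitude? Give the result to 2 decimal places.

Signed shortest Δλ from +68.63° to -42.65° is -111.28°.
Midpoint longitude = +68.63° + (-111.28°)/2 = +68.63° − 55.64° = +12.99°.

12.99°E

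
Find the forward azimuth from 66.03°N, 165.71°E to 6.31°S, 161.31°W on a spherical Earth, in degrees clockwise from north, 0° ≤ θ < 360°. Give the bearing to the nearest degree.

Δλ = -161.31 − 165.71 = -327.02°; wrapped into (−180°, 180°]: 32.98°.
θ = atan2( sin Δλ · cos φ₂ , cos φ₁ · sin φ₂ − sin φ₁ · cos φ₂ · cos Δλ )
  = atan2(0.54105, -0.80652) = 146.145° → normalised to [0°, 360°): 146.145°.

146°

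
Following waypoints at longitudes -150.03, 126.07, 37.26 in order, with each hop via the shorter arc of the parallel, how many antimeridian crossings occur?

Leg 1: -150.03° → +126.07°, shortest Δλ = -83.9° (west) — crosses 180°.
Leg 2: +126.07° → +37.26°, shortest Δλ = -88.81° (west) — does not cross 180°.
Total crossings: 1.

1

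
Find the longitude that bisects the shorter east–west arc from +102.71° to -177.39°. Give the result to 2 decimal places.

+142.66°

Signed shortest Δλ from +102.71° to -177.39° is +79.90°.
Midpoint longitude = +102.71° + (+79.90°)/2 = +102.71° + 39.95° = +142.66°.
(The naïve average (+102.71 + -177.39)/2 = -37.34° is on the wrong side of the globe.)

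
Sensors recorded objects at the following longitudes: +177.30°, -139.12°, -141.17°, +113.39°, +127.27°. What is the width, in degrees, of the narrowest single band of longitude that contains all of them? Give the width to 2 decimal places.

107.49°

Sort the longitudes: -141.17°, -139.12°, +113.39°, +127.27°, +177.30°.
Eastward gaps between consecutive values (wrapping around): 2.05°, 252.51°, 13.88°, 50.03°, 41.53°.
Largest gap = 252.51° ⇒ minimal covering band is its complement: 360° − 252.51° = 107.49°.
Band runs from +113.39° eastward to -139.12°, crossing the antimeridian.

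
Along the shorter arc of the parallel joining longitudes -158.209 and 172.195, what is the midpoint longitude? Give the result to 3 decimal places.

Signed shortest Δλ from -158.209° to +172.195° is -29.596°.
Midpoint longitude = -158.209° + (-29.596°)/2 = -158.209° − 14.798° = -173.007°.
(The naïve average (-158.209 + +172.195)/2 = 6.993° is on the wrong side of the globe.)

-173.007°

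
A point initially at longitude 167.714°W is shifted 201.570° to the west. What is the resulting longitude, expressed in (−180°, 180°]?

Start at -167.714°; shift −201.570° → -369.284°.
-369.284° lies outside (−180°, 180°]; add 360° → -9.284°.

9.284°W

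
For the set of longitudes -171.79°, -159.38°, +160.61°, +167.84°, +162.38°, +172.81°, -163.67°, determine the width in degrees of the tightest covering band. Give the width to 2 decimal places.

40.01°

Sort the longitudes: -171.79°, -163.67°, -159.38°, +160.61°, +162.38°, +167.84°, +172.81°.
Eastward gaps between consecutive values (wrapping around): 8.12°, 4.29°, 319.99°, 1.77°, 5.46°, 4.97°, 15.40°.
Largest gap = 319.99° ⇒ minimal covering band is its complement: 360° − 319.99° = 40.01°.
Band runs from +160.61° eastward to -159.38°, crossing the antimeridian.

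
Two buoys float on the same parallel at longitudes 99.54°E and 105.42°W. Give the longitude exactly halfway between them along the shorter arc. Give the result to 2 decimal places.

Signed shortest Δλ from +99.54° to -105.42° is +155.04°.
Midpoint longitude = +99.54° + (+155.04°)/2 = +99.54° + 77.52° = +177.06°.
(The naïve average (+99.54 + -105.42)/2 = -2.94° is on the wrong side of the globe.)

177.06°E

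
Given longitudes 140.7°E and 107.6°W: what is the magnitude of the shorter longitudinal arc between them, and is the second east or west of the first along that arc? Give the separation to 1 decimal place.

111.7° east

Raw difference: -107.6 − 140.7 = -248.3°.
Normalise into (−180°, 180°]: -248.3° + 360° = 111.7°.
Positive ⇒ the second point lies to the east; separation 111.7°.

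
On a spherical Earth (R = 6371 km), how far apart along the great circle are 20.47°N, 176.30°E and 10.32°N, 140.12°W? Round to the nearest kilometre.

4791 km

Δλ = -140.12 − 176.30 = -316.42°; wrapped into (−180°, 180°]: 43.58°.
Δφ = 10.32 − 20.47 = -10.15°.
a = sin²(Δφ/2) + cos φ₁ · cos φ₂ · sin²(Δλ/2) = 0.134830.
c = 2·atan2(√a, √(1−a)) = 0.75198 rad → d = 6371·c ≈ 4790.84 km.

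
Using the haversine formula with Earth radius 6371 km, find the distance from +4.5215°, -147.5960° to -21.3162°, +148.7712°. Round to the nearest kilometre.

7498 km

Δλ = 148.7712 − -147.5960 = 296.3672°; wrapped into (−180°, 180°]: -63.6328°.
Δφ = -21.3162 − 4.5215 = -25.8377°.
a = sin²(Δφ/2) + cos φ₁ · cos φ₂ · sin²(Δλ/2) = 0.308103.
c = 2·atan2(√a, √(1−a)) = 1.17689 rad → d = 6371·c ≈ 7497.99 km.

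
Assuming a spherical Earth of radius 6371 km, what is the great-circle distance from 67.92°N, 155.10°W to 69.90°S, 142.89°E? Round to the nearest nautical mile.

8649 nmi

Δλ = 142.89 − -155.10 = 297.99°; wrapped into (−180°, 180°]: -62.01°.
Δφ = -69.90 − 67.92 = -137.82°.
a = sin²(Δφ/2) + cos φ₁ · cos φ₂ · sin²(Δλ/2) = 0.904797.
c = 2·atan2(√a, √(1−a)) = 2.51426 rad → d = 6371·c ≈ 16018.32 km ≈ 8649.20 nmi.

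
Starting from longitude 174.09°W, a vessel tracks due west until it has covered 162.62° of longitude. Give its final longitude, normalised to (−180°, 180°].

23.29°E

Start at -174.09°; shift −162.62° → -336.71°.
-336.71° lies outside (−180°, 180°]; add 360° → +23.29°.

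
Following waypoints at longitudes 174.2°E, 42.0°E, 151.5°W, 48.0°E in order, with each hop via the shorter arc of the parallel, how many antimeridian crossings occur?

2

Leg 1: +174.2° → +42.0°, shortest Δλ = -132.2° (west) — does not cross 180°.
Leg 2: +42.0° → -151.5°, shortest Δλ = 166.5° (east) — crosses 180°.
Leg 3: -151.5° → +48.0°, shortest Δλ = -160.5° (west) — crosses 180°.
Total crossings: 2.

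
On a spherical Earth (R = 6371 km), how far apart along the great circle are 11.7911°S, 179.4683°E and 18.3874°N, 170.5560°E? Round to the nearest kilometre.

3495 km

Δλ = 170.5560 − 179.4683 = -8.9123°.
Δφ = 18.3874 − -11.7911 = 30.1785°.
a = sin²(Δφ/2) + cos φ₁ · cos φ₂ · sin²(Δλ/2) = 0.073376.
c = 2·atan2(√a, √(1−a)) = 0.54861 rad → d = 6371·c ≈ 3495.22 km.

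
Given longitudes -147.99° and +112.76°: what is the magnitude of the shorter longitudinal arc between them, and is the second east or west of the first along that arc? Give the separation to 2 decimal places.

99.25° west

Raw difference: 112.76 − -147.99 = 260.75°.
Normalise into (−180°, 180°]: 260.75° − 360° = -99.25°.
Negative ⇒ the second point lies to the west; separation 99.25°.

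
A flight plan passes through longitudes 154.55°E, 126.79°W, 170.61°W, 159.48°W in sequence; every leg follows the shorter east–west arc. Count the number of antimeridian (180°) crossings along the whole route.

1

Leg 1: +154.55° → -126.79°, shortest Δλ = 78.66° (east) — crosses 180°.
Leg 2: -126.79° → -170.61°, shortest Δλ = -43.82° (west) — does not cross 180°.
Leg 3: -170.61° → -159.48°, shortest Δλ = 11.13° (east) — does not cross 180°.
Total crossings: 1.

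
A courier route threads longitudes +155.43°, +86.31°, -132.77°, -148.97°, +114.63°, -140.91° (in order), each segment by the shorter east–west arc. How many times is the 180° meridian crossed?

Leg 1: +155.43° → +86.31°, shortest Δλ = -69.12° (west) — does not cross 180°.
Leg 2: +86.31° → -132.77°, shortest Δλ = 140.92° (east) — crosses 180°.
Leg 3: -132.77° → -148.97°, shortest Δλ = -16.2° (west) — does not cross 180°.
Leg 4: -148.97° → +114.63°, shortest Δλ = -96.4° (west) — crosses 180°.
Leg 5: +114.63° → -140.91°, shortest Δλ = 104.46° (east) — crosses 180°.
Total crossings: 3.

3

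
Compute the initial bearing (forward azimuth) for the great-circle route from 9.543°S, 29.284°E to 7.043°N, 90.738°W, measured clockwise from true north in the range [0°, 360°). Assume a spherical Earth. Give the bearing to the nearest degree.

273°

Δλ = -90.738 − 29.284 = -120.022°.
θ = atan2( sin Δλ · cos φ₂ , cos φ₁ · sin φ₂ − sin φ₁ · cos φ₂ · cos Δλ )
  = atan2(-0.85930, 0.03859) = -87.428° → normalised to [0°, 360°): 272.572°.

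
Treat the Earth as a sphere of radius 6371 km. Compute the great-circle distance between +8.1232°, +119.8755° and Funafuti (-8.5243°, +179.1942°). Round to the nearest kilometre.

6828 km

Δλ = 179.1942 − 119.8755 = 59.3187°.
Δφ = -8.5243 − 8.1232 = -16.6475°.
a = sin²(Δφ/2) + cos φ₁ · cos φ₂ · sin²(Δλ/2) = 0.260691.
c = 2·atan2(√a, √(1−a)) = 1.07172 rad → d = 6371·c ≈ 6827.91 km.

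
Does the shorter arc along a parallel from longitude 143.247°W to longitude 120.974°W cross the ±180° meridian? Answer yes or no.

Signed shortest Δλ = ((-120.974 − -143.247 + 180) mod 360) − 180 = 22.273°.
Going east by 22.273° from -143.247° reaches -120.974° without touching 180°.

No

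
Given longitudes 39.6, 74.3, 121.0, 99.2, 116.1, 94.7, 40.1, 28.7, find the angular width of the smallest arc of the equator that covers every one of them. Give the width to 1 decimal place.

Sort the longitudes: +28.7°, +39.6°, +40.1°, +74.3°, +94.7°, +99.2°, +116.1°, +121.0°.
Eastward gaps between consecutive values (wrapping around): 10.9°, 0.5°, 34.2°, 20.4°, 4.5°, 16.9°, 4.9°, 267.7°.
Largest gap = 267.7° ⇒ minimal covering band is its complement: 360° − 267.7° = 92.3°.
Band runs from +28.7° eastward to +121.0°.

92.3°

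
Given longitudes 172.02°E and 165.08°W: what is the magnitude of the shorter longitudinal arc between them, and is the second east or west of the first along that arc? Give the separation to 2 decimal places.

22.90° east

Raw difference: -165.08 − 172.02 = -337.1°.
Normalise into (−180°, 180°]: -337.1° + 360° = 22.9°.
Positive ⇒ the second point lies to the east; separation 22.90°.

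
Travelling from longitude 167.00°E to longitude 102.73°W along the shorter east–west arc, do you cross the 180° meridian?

Yes

Naïve |-102.73 − 167.00| = 269.73° > 180°, so the shorter arc goes the other way round — across 180°.
Signed shortest Δλ = ((-102.73 − 167.00 + 180) mod 360) − 180 = 90.27°.
Going east by 90.27° from +167.00° passes through 180° before reaching -102.73°.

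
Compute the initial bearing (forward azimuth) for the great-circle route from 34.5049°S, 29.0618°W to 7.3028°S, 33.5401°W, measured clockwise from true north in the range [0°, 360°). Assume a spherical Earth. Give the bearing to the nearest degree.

Δλ = -33.5401 − -29.0618 = -4.4783°.
θ = atan2( sin Δλ · cos φ₂ , cos φ₁ · sin φ₂ − sin φ₁ · cos φ₂ · cos Δλ )
  = atan2(-0.07745, 0.45542) = -9.651° → normalised to [0°, 360°): 350.349°.

350°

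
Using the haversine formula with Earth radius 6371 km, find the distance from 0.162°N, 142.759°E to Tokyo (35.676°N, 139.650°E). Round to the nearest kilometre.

3962 km

Δλ = 139.650 − 142.759 = -3.109°.
Δφ = 35.676 − 0.162 = 35.514°.
a = sin²(Δφ/2) + cos φ₁ · cos φ₂ · sin²(Δλ/2) = 0.093611.
c = 2·atan2(√a, √(1−a)) = 0.62189 rad → d = 6371·c ≈ 3962.07 km.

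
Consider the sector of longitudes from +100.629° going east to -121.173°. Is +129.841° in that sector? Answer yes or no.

Band width going east from +100.629° to -121.173°: ((-121.173 − 100.629) mod 360) = 138.198°.
Offset of +129.841° east of the west edge: ((129.841 − 100.629) mod 360) = 29.212°.
29.212° ≤ 138.198° ⇒ inside.

Yes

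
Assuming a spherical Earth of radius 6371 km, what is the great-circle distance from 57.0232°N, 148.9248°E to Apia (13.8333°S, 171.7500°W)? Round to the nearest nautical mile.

Δλ = -171.7500 − 148.9248 = -320.6748°; wrapped into (−180°, 180°]: 39.3252°.
Δφ = -13.8333 − 57.0232 = -70.8565°.
a = sin²(Δφ/2) + cos φ₁ · cos φ₂ · sin²(Δλ/2) = 0.395870.
c = 2·atan2(√a, √(1−a)) = 1.36100 rad → d = 6371·c ≈ 8670.94 km ≈ 4681.93 nmi.

4682 nmi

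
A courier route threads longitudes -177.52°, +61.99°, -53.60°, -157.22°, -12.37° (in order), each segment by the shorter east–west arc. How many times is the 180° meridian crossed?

Leg 1: -177.52° → +61.99°, shortest Δλ = -120.49° (west) — crosses 180°.
Leg 2: +61.99° → -53.60°, shortest Δλ = -115.59° (west) — does not cross 180°.
Leg 3: -53.60° → -157.22°, shortest Δλ = -103.62° (west) — does not cross 180°.
Leg 4: -157.22° → -12.37°, shortest Δλ = 144.85° (east) — does not cross 180°.
Total crossings: 1.

1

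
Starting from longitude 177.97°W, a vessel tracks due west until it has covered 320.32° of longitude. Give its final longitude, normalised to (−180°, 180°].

138.29°W

Start at -177.97°; shift −320.32° → -498.29°.
-498.29° lies outside (−180°, 180°]; add 360° → -138.29°.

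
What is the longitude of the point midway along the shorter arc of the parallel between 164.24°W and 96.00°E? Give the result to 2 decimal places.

Signed shortest Δλ from -164.24° to +96.00° is -99.76°.
Midpoint longitude = -164.24° + (-99.76°)/2 = -164.24° − 49.88° = -214.12°.
Normalise into (−180°, 180°]: +145.88°.
(The naïve average (-164.24 + +96.00)/2 = -34.12° is on the wrong side of the globe.)

145.88°E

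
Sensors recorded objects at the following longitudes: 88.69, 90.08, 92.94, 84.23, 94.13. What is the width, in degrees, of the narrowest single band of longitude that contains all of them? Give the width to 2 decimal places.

Sort the longitudes: +84.23°, +88.69°, +90.08°, +92.94°, +94.13°.
Eastward gaps between consecutive values (wrapping around): 4.46°, 1.39°, 2.86°, 1.19°, 350.10°.
Largest gap = 350.10° ⇒ minimal covering band is its complement: 360° − 350.10° = 9.90°.
Band runs from +84.23° eastward to +94.13°.

9.90°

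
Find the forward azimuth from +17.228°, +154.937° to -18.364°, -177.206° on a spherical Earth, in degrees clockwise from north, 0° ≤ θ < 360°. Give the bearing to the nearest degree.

Δλ = -177.206 − 154.937 = -332.143°; wrapped into (−180°, 180°]: 27.857°.
θ = atan2( sin Δλ · cos φ₂ , cos φ₁ · sin φ₂ − sin φ₁ · cos φ₂ · cos Δλ )
  = atan2(0.44347, -0.54944) = 141.092° → normalised to [0°, 360°): 141.092°.

141°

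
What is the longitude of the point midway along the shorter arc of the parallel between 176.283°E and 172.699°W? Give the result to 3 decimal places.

178.208°W

Signed shortest Δλ from +176.283° to -172.699° is +11.018°.
Midpoint longitude = +176.283° + (+11.018°)/2 = +176.283° + 5.509° = +181.792°.
Normalise into (−180°, 180°]: -178.208°.
(The naïve average (+176.283 + -172.699)/2 = 1.792° is on the wrong side of the globe.)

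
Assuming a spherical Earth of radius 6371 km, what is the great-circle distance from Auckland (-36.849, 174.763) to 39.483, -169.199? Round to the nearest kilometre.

8645 km

Δλ = -169.199 − 174.763 = -343.962°; wrapped into (−180°, 180°]: 16.038°.
Δφ = 39.483 − -36.849 = 76.332°.
a = sin²(Δφ/2) + cos φ₁ · cos φ₂ · sin²(Δλ/2) = 0.393872.
c = 2·atan2(√a, √(1−a)) = 1.35691 rad → d = 6371·c ≈ 8644.89 km.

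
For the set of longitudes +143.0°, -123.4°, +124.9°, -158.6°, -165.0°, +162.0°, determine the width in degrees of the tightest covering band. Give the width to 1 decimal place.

Sort the longitudes: -165.0°, -158.6°, -123.4°, +124.9°, +143.0°, +162.0°.
Eastward gaps between consecutive values (wrapping around): 6.4°, 35.2°, 248.3°, 18.1°, 19.0°, 33.0°.
Largest gap = 248.3° ⇒ minimal covering band is its complement: 360° − 248.3° = 111.7°.
Band runs from +124.9° eastward to -123.4°, crossing the antimeridian.

111.7°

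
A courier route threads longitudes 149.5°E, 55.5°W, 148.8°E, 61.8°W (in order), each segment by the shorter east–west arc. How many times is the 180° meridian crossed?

3

Leg 1: +149.5° → -55.5°, shortest Δλ = 155.0° (east) — crosses 180°.
Leg 2: -55.5° → +148.8°, shortest Δλ = -155.7° (west) — crosses 180°.
Leg 3: +148.8° → -61.8°, shortest Δλ = 149.4° (east) — crosses 180°.
Total crossings: 3.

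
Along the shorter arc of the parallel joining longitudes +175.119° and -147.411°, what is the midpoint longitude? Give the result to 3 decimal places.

Signed shortest Δλ from +175.119° to -147.411° is +37.470°.
Midpoint longitude = +175.119° + (+37.470°)/2 = +175.119° + 18.735° = +193.854°.
Normalise into (−180°, 180°]: -166.146°.
(The naïve average (+175.119 + -147.411)/2 = 13.854° is on the wrong side of the globe.)

-166.146°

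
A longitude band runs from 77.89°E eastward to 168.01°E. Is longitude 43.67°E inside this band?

Band width going east from +77.89° to +168.01°: ((168.01 − 77.89) mod 360) = 90.12°.
Offset of +43.67° east of the west edge: ((43.67 − 77.89) mod 360) = 325.78°.
325.78° > 90.12° ⇒ outside.

No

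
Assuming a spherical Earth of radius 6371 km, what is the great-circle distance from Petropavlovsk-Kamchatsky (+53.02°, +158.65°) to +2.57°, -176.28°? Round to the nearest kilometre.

Δλ = -176.28 − 158.65 = -334.93°; wrapped into (−180°, 180°]: 25.07°.
Δφ = 2.57 − 53.02 = -50.45°.
a = sin²(Δφ/2) + cos φ₁ · cos φ₂ · sin²(Δλ/2) = 0.209931.
c = 2·atan2(√a, √(1−a)) = 0.95190 rad → d = 6371·c ≈ 6064.54 km.

6065 km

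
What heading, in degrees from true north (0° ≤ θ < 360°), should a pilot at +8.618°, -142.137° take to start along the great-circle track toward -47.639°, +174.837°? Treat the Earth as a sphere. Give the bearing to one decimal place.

Δλ = 174.837 − -142.137 = 316.974°; wrapped into (−180°, 180°]: -43.026°.
θ = atan2( sin Δλ · cos φ₂ , cos φ₁ · sin φ₂ − sin φ₁ · cos φ₂ · cos Δλ )
  = atan2(-0.45975, -0.80438) = -150.249° → normalised to [0°, 360°): 209.751°.

209.8°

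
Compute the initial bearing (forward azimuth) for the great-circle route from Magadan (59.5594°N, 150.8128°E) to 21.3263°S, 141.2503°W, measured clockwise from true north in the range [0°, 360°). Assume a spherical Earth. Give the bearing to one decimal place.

Δλ = -141.2503 − 150.8128 = -292.0631°; wrapped into (−180°, 180°]: 67.9369°.
θ = atan2( sin Δλ · cos φ₂ , cos φ₁ · sin φ₂ − sin φ₁ · cos φ₂ · cos Δλ )
  = atan2(0.86331, -0.48593) = 119.374° → normalised to [0°, 360°): 119.374°.

119.4°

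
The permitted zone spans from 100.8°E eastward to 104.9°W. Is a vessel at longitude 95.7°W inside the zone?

Band width going east from +100.8° to -104.9°: ((-104.9 − 100.8) mod 360) = 154.3°.
Offset of -95.7° east of the west edge: ((-95.7 − 100.8) mod 360) = 163.5°.
163.5° > 154.3° ⇒ outside.

No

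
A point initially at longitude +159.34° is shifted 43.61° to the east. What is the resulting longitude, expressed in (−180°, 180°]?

Start at +159.34°; shift +43.61° → +202.95°.
+202.95° lies outside (−180°, 180°]; subtract 360° → -157.05°.

-157.05°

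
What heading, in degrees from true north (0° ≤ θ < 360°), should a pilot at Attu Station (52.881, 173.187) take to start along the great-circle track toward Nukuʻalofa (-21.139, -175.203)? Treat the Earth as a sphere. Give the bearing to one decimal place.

Δλ = -175.203 − 173.187 = -348.390°; wrapped into (−180°, 180°]: 11.610°.
θ = atan2( sin Δλ · cos φ₂ , cos φ₁ · sin φ₂ − sin φ₁ · cos φ₂ · cos Δλ )
  = atan2(0.18771, -0.94614) = 168.779° → normalised to [0°, 360°): 168.779°.

168.8°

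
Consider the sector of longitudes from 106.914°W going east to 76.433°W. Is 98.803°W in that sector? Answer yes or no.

Yes

Band width going east from -106.914° to -76.433°: ((-76.433 − -106.914) mod 360) = 30.481°.
Offset of -98.803° east of the west edge: ((-98.803 − -106.914) mod 360) = 8.111°.
8.111° ≤ 30.481° ⇒ inside.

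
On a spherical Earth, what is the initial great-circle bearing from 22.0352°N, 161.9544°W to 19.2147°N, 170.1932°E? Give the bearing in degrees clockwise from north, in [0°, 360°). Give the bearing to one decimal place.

268.9°

Δλ = 170.1932 − -161.9544 = 332.1476°; wrapped into (−180°, 180°]: -27.8524°.
θ = atan2( sin Δλ · cos φ₂ , cos φ₁ · sin φ₂ − sin φ₁ · cos φ₂ · cos Δλ )
  = atan2(-0.44117, -0.00817) = -91.060° → normalised to [0°, 360°): 268.940°.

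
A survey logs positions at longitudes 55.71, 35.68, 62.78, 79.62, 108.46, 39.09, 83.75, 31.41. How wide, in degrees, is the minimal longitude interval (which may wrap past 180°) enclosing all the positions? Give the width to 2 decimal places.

77.05°

Sort the longitudes: +31.41°, +35.68°, +39.09°, +55.71°, +62.78°, +79.62°, +83.75°, +108.46°.
Eastward gaps between consecutive values (wrapping around): 4.27°, 3.41°, 16.62°, 7.07°, 16.84°, 4.13°, 24.71°, 282.95°.
Largest gap = 282.95° ⇒ minimal covering band is its complement: 360° − 282.95° = 77.05°.
Band runs from +31.41° eastward to +108.46°.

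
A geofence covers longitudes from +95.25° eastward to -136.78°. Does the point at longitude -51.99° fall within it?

Band width going east from +95.25° to -136.78°: ((-136.78 − 95.25) mod 360) = 127.97°.
Offset of -51.99° east of the west edge: ((-51.99 − 95.25) mod 360) = 212.76°.
212.76° > 127.97° ⇒ outside.

No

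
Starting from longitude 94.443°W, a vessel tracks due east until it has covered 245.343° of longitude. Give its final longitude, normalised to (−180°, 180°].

Start at -94.443°; shift +245.343° → +150.900°.
+150.900° already lies in (−180°, 180°].

150.900°E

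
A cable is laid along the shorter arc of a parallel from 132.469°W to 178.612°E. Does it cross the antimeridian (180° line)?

Naïve |178.612 − -132.469| = 311.081° > 180°, so the shorter arc goes the other way round — across 180°.
Signed shortest Δλ = ((178.612 − -132.469 + 180) mod 360) − 180 = -48.919°.
Going west by 48.919° from -132.469° passes through 180° before reaching +178.612°.

Yes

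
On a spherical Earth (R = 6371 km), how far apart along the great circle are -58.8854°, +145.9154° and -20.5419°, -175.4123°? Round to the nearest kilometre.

Δλ = -175.4123 − 145.9154 = -321.3277°; wrapped into (−180°, 180°]: 38.6723°.
Δφ = -20.5419 − -58.8854 = 38.3435°.
a = sin²(Δφ/2) + cos φ₁ · cos φ₂ · sin²(Δλ/2) = 0.160898.
c = 2·atan2(√a, √(1−a)) = 0.82548 rad → d = 6371·c ≈ 5259.14 km.

5259 km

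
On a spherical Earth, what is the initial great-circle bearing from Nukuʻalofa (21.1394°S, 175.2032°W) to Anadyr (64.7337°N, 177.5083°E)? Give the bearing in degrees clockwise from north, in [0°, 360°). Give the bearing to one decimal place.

Δλ = 177.5083 − -175.2032 = 352.7115°; wrapped into (−180°, 180°]: -7.2885°.
θ = atan2( sin Δλ · cos φ₂ , cos φ₁ · sin φ₂ − sin φ₁ · cos φ₂ · cos Δλ )
  = atan2(-0.05415, 0.99616) = -3.111° → normalised to [0°, 360°): 356.889°.

356.9°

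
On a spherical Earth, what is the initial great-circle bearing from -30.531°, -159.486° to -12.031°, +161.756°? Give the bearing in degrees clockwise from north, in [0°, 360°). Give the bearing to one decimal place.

Δλ = 161.756 − -159.486 = 321.242°; wrapped into (−180°, 180°]: -38.758°.
θ = atan2( sin Δλ · cos φ₂ , cos φ₁ · sin φ₂ − sin φ₁ · cos φ₂ · cos Δλ )
  = atan2(-0.61228, 0.20790) = -71.245° → normalised to [0°, 360°): 288.755°.

288.8°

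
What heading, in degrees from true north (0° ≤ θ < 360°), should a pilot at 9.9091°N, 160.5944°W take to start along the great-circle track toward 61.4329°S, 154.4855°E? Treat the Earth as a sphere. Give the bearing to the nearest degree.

Δλ = 154.4855 − -160.5944 = 315.0799°; wrapped into (−180°, 180°]: -44.9201°.
θ = atan2( sin Δλ · cos φ₂ , cos φ₁ · sin φ₂ − sin φ₁ · cos φ₂ · cos Δλ )
  = atan2(-0.33766, -0.92342) = -159.915° → normalised to [0°, 360°): 200.085°.

200°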